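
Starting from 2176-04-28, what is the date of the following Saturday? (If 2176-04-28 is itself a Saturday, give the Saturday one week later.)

Apr 28, 2176 is a Sunday.
From Sunday to the next Saturday is 6 days.
Apr 28, 2176 + 6 = May 4, 2176.

May 4, 2176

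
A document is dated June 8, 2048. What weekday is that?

Monday

Doomsday rule: the anchor day for the 2000s is Tuesday. For year 48: 48÷12 = 4 r 0, and 0÷4 = 0, so 4+0+0 = 4.
Tuesday + 4 ≡ Saturday — that's 2048's doomsday.
In June the doomsday date is Jun 6.
Jun 8 is 2 days after Jun 6; 2 mod 7 = 2, so Saturday + 2 = Monday.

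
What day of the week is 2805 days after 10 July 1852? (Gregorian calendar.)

Jul 10, 1852 is a Saturday.
2805 mod 7 = 5, so 2805 days after a Saturday is Saturday + 5 = Thursday.

Thursday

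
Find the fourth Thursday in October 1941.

October 1, 1941 is a Wednesday.
The first Thursday is therefore October 2 (1 days later).
The fourth Thursday is 2 + 3×7 = October 23.

October 23, 1941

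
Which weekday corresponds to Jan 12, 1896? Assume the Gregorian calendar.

Doomsday rule: the anchor day for the 1800s is Friday. For year 96: 96÷12 = 8 r 0, and 0÷4 = 0, so 8+0+0 = 8.
Friday + 8 ≡ Saturday — that's 1896's doomsday.
In January the doomsday date is Jan 4 (1896 is a leap year (divisible by 4)).
Jan 12 is 8 days after Jan 4; 8 mod 7 = 1, so Saturday + 1 = Sunday.

Sunday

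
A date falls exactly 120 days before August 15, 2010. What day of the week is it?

First find the weekday of Aug 15, 2010. Doomsday rule: the anchor day for the 2000s is Tuesday. For year 10: 10÷12 = 0 r 10, and 10÷4 = 2, so 0+10+2 = 12.
Tuesday + 12 ≡ Sunday — that's 2010's doomsday.
In August the doomsday date is Aug 8.
Aug 15 is 7 days after Aug 8; 7 mod 7 = 0, so Sunday + 0 = Sunday.
120 mod 7 = 1, so 120 days before a Sunday is Sunday − 1 = Saturday.

Saturday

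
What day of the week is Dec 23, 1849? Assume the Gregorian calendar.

Sunday

Doomsday rule: the anchor day for the 1800s is Friday. For year 49: 49÷12 = 4 r 1, and 1÷4 = 0, so 4+1+0 = 5.
Friday + 5 ≡ Wednesday — that's 1849's doomsday.
In December the doomsday date is Dec 12.
Dec 23 is 11 days after Dec 12; 11 mod 7 = 4, so Wednesday + 4 = Sunday.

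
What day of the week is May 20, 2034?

Doomsday rule: the anchor day for the 2000s is Tuesday. For year 34: 34÷12 = 2 r 10, and 10÷4 = 2, so 2+10+2 = 14.
Tuesday + 14 ≡ Tuesday — that's 2034's doomsday.
In May the doomsday date is May 9.
May 20 is 11 days after May 9; 11 mod 7 = 4, so Tuesday + 4 = Saturday.

Saturday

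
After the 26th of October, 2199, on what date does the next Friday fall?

November 1, 2199

Oct 26, 2199 is a Saturday.
From Saturday to the next Friday is 6 days.
Oct 26, 2199 + 6 = Nov 1, 2199.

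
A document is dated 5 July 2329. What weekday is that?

Doomsday rule: the anchor day for the 2300s is Wednesday. For year 29: 29÷12 = 2 r 5, and 5÷4 = 1, so 2+5+1 = 8.
Wednesday + 8 ≡ Thursday — that's 2329's doomsday.
In July the doomsday date is Jul 11.
Jul 5 is 6 days before Jul 11; 6 mod 7 = 6, so Thursday − 6 = Friday.

Friday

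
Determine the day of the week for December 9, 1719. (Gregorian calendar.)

Doomsday rule: the anchor day for the 1700s is Sunday. For year 19: 19÷12 = 1 r 7, and 7÷4 = 1, so 1+7+1 = 9.
Sunday + 9 ≡ Tuesday — that's 1719's doomsday.
In December the doomsday date is Dec 12.
Dec 9 is 3 days before Dec 12; 3 mod 7 = 3, so Tuesday − 3 = Saturday.

Saturday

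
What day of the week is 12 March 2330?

Wednesday

Doomsday rule: the anchor day for the 2300s is Wednesday. For year 30: 30÷12 = 2 r 6, and 6÷4 = 1, so 2+6+1 = 9.
Wednesday + 9 ≡ Friday — that's 2330's doomsday.
In March the doomsday date is Mar 14.
Mar 12 is 2 days before Mar 14; 2 mod 7 = 2, so Friday − 2 = Wednesday.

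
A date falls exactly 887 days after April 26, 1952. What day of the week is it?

Thursday

First find the weekday of Apr 26, 1952. Doomsday rule: the anchor day for the 1900s is Wednesday. For year 52: 52÷12 = 4 r 4, and 4÷4 = 1, so 4+4+1 = 9.
Wednesday + 9 ≡ Friday — that's 1952's doomsday.
In April the doomsday date is Apr 4.
Apr 26 is 22 days after Apr 4; 22 mod 7 = 1, so Friday + 1 = Saturday.
887 mod 7 = 5, so 887 days after a Saturday is Saturday + 5 = Thursday.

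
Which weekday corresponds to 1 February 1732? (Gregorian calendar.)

Friday

Doomsday rule: the anchor day for the 1700s is Sunday. For year 32: 32÷12 = 2 r 8, and 8÷4 = 2, so 2+8+2 = 12.
Sunday + 12 ≡ Friday — that's 1732's doomsday.
In February the doomsday date is Feb 29 (1732 is a leap year (divisible by 4)).
Feb 1 is 28 days before Feb 29; 28 mod 7 = 0, so Friday − 0 = Friday.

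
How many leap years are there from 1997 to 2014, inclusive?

Multiples of 4 in [1997,2014]: 4.
Of those, multiples of 100: 1 (not leap unless ÷400).
Multiples of 400: 1.
Leap years = 4 − 1 + 1 = 4.

4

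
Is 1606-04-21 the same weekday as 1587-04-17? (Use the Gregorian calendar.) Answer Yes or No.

From Apr 17, 1587 to Apr 21, 1606 is 6944 days.
6944 mod 7 = 0, so they are the same weekday.
(Apr 17, 1587 is a Friday; Apr 21, 1606 is a Friday.)

Yes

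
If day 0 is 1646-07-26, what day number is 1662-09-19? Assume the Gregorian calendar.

Jul 26, 1646 → Jul 26, 1647: 365 days.
Jul 26, 1647 → Jul 26, 1648: 366 days (Feb 29, 1648 is in that span).
Jul 26, 1648 → Jul 26, 1649: 365 days.
Jul 26, 1649 → Jul 26, 1650: 365 days.
Jul 26, 1650 → Jul 26, 1651: 365 days.
Jul 26, 1651 → Jul 26, 1652: 366 days (Feb 29, 1652 is in that span).
Jul 26, 1652 → Jul 26, 1653: 365 days.
Jul 26, 1653 → Jul 26, 1654: 365 days.
Jul 26, 1654 → Jul 26, 1655: 365 days.
Jul 26, 1655 → Jul 26, 1656: 366 days (Feb 29, 1656 is in that span).
Jul 26, 1656 → Jul 26, 1657: 365 days.
Jul 26, 1657 → Jul 26, 1658: 365 days.
Jul 26, 1658 → Jul 26, 1659: 365 days.
Jul 26, 1659 → Jul 26, 1660: 366 days (Feb 29, 1660 is in that span).
Jul 26, 1660 → Jul 26, 1661: 365 days.
Jul 26, 1661 → Jul 26, 1662: 365 days.
Jul 26, 1662 → Aug 26, 1662: 31 days (July has 31).
Aug 26, 1662 → Sep 19, 1662: 24 days.
Total: 5899 days.

5899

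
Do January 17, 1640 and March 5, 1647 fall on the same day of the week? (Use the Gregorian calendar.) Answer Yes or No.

From Jan 17, 1640 to Mar 5, 1647 is 2604 days.
2604 mod 7 = 0, so they are the same weekday.
(Jan 17, 1640 is a Tuesday; Mar 5, 1647 is a Tuesday.)

Yes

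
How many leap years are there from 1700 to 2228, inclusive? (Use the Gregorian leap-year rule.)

128

Multiples of 4 in [1700,2228]: 133.
Of those, multiples of 100: 6 (not leap unless ÷400).
Multiples of 400: 1.
Leap years = 133 − 6 + 1 = 128.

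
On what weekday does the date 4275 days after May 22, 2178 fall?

Wednesday

May 22, 2178 is a Friday.
4275 mod 7 = 5, so 4275 days after a Friday is Friday + 5 = Wednesday.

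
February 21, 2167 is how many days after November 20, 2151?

Nov 20, 2151 → Nov 20, 2152: 366 days (Feb 29, 2152 is in that span).
Nov 20, 2152 → Nov 20, 2153: 365 days.
Nov 20, 2153 → Nov 20, 2154: 365 days.
Nov 20, 2154 → Nov 20, 2155: 365 days.
Nov 20, 2155 → Nov 20, 2156: 366 days (Feb 29, 2156 is in that span).
Nov 20, 2156 → Nov 20, 2157: 365 days.
Nov 20, 2157 → Nov 20, 2158: 365 days.
Nov 20, 2158 → Nov 20, 2159: 365 days.
Nov 20, 2159 → Nov 20, 2160: 366 days (Feb 29, 2160 is in that span).
Nov 20, 2160 → Nov 20, 2161: 365 days.
Nov 20, 2161 → Nov 20, 2162: 365 days.
Nov 20, 2162 → Nov 20, 2163: 365 days.
Nov 20, 2163 → Nov 20, 2164: 366 days (Feb 29, 2164 is in that span).
Nov 20, 2164 → Nov 20, 2165: 365 days.
Nov 20, 2165 → Nov 20, 2166: 365 days.
Nov 20, 2166 → Dec 20, 2166: 30 days (November has 30).
Dec 20, 2166 → Jan 20, 2167: 31 days (December has 31).
Jan 20, 2167 → Feb 20, 2167: 31 days (January has 31).
Feb 20, 2167 → Feb 21, 2167: 1 days.
Total: 5572 days.

5572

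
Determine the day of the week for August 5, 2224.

Thursday

January 1, 2224 is a Thursday.
Jan 1, 2224 → Feb 1, 2224: 31 days (January has 31).
Feb 1, 2224 → Mar 1, 2224: 29 days (February has 29).
Mar 1, 2224 → Apr 1, 2224: 31 days (March has 31).
Apr 1, 2224 → May 1, 2224: 30 days (April has 30).
May 1, 2224 → Jun 1, 2224: 31 days (May has 31).
Jun 1, 2224 → Jul 1, 2224: 30 days (June has 30).
Jul 1, 2224 → Aug 1, 2224: 31 days (July has 31).
Aug 1, 2224 → Aug 5, 2224: 4 days.
Total: 217 days.
217 mod 7 = 0, so Thursday + 0 = Thursday.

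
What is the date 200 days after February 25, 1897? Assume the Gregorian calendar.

September 13, 1897

Feb has 28 days: +4 → Mar 1, 1897 (196 left).
Mar has 31 days: +31 → Apr 1, 1897 (165 left).
Apr has 30 days: +30 → May 1, 1897 (135 left).
May has 31 days: +31 → Jun 1, 1897 (104 left).
Jun has 30 days: +30 → Jul 1, 1897 (74 left).
Jul has 31 days: +31 → Aug 1, 1897 (43 left).
Aug has 31 days: +31 → Sep 1, 1897 (12 left).
+12 → Sep 13, 1897.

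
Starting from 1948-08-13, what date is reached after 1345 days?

+365 (one year) → Aug 13, 1949 (980 left).
+365 (one year) → Aug 13, 1950 (615 left).
+365 (one year) → Aug 13, 1951 (250 left).
Aug has 31 days: +19 → Sep 1, 1951 (231 left).
Sep has 30 days: +30 → Oct 1, 1951 (201 left).
Oct has 31 days: +31 → Nov 1, 1951 (170 left).
Nov has 30 days: +30 → Dec 1, 1951 (140 left).
Dec has 31 days: +31 → Jan 1, 1952 (109 left).
Jan has 31 days: +31 → Feb 1, 1952 (78 left).
Feb has 29 days: +29 → Mar 1, 1952 (49 left).
Mar has 31 days: +31 → Apr 1, 1952 (18 left).
+18 → Apr 19, 1952.

April 19, 1952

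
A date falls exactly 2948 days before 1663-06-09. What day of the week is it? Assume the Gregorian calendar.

Friday

Jun 9, 1663 is a Saturday.
2948 mod 7 = 1, so 2948 days before a Saturday is Saturday − 1 = Friday.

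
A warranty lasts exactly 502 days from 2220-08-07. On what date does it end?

+365 (one year) → Aug 7, 2221 (137 left).
Aug has 31 days: +25 → Sep 1, 2221 (112 left).
Sep has 30 days: +30 → Oct 1, 2221 (82 left).
Oct has 31 days: +31 → Nov 1, 2221 (51 left).
Nov has 30 days: +30 → Dec 1, 2221 (21 left).
+21 → Dec 22, 2221.

December 22, 2221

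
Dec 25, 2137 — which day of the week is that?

Wednesday

Doomsday rule: the anchor day for the 2100s is Sunday. For year 37: 37÷12 = 3 r 1, and 1÷4 = 0, so 3+1+0 = 4.
Sunday + 4 ≡ Thursday — that's 2137's doomsday.
In December the doomsday date is Dec 12.
Dec 25 is 13 days after Dec 12; 13 mod 7 = 6, so Thursday + 6 = Wednesday.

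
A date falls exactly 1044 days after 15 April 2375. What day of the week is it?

Apr 15, 2375 is a Tuesday.
1044 mod 7 = 1, so 1044 days after a Tuesday is Tuesday + 1 = Wednesday.

Wednesday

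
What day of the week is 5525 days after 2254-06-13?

Thursday

Jun 13, 2254 is a Tuesday.
5525 mod 7 = 2, so 5525 days after a Tuesday is Tuesday + 2 = Thursday.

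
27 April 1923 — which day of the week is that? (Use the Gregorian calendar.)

Friday

Doomsday rule: the anchor day for the 1900s is Wednesday. For year 23: 23÷12 = 1 r 11, and 11÷4 = 2, so 1+11+2 = 14.
Wednesday + 14 ≡ Wednesday — that's 1923's doomsday.
In April the doomsday date is Apr 4.
Apr 27 is 23 days after Apr 4; 23 mod 7 = 2, so Wednesday + 2 = Friday.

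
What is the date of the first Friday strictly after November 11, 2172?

Nov 11, 2172 is a Wednesday.
From Wednesday to the next Friday is 2 days.
Nov 11, 2172 + 2 = Nov 13, 2172.

November 13, 2172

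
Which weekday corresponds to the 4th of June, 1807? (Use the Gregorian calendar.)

Doomsday rule: the anchor day for the 1800s is Friday. For year 07: 7÷12 = 0 r 7, and 7÷4 = 1, so 0+7+1 = 8.
Friday + 8 ≡ Saturday — that's 1807's doomsday.
In June the doomsday date is Jun 6.
Jun 4 is 2 days before Jun 6; 2 mod 7 = 2, so Saturday − 2 = Thursday.

Thursday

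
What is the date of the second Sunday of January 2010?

January 1, 2010 is a Friday.
The first Sunday is therefore January 3 (2 days later).
The second Sunday is 3 + 1×7 = January 10.

January 10, 2010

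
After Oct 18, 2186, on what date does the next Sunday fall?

October 22, 2186

Oct 18, 2186 is a Wednesday.
From Wednesday to the next Sunday is 4 days.
Oct 18, 2186 + 4 = Oct 22, 2186.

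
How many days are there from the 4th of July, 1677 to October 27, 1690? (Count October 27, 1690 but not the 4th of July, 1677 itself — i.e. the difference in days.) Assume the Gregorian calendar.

4863

Jul 4, 1677 → Jul 4, 1678: 365 days.
Jul 4, 1678 → Jul 4, 1679: 365 days.
Jul 4, 1679 → Jul 4, 1680: 366 days (Feb 29, 1680 is in that span).
Jul 4, 1680 → Jul 4, 1681: 365 days.
Jul 4, 1681 → Jul 4, 1682: 365 days.
Jul 4, 1682 → Jul 4, 1683: 365 days.
Jul 4, 1683 → Jul 4, 1684: 366 days (Feb 29, 1684 is in that span).
Jul 4, 1684 → Jul 4, 1685: 365 days.
Jul 4, 1685 → Jul 4, 1686: 365 days.
Jul 4, 1686 → Jul 4, 1687: 365 days.
Jul 4, 1687 → Jul 4, 1688: 366 days (Feb 29, 1688 is in that span).
Jul 4, 1688 → Jul 4, 1689: 365 days.
Jul 4, 1689 → Jul 4, 1690: 365 days.
Jul 4, 1690 → Aug 4, 1690: 31 days (July has 31).
Aug 4, 1690 → Sep 4, 1690: 31 days (August has 31).
Sep 4, 1690 → Oct 4, 1690: 30 days (September has 30).
Oct 4, 1690 → Oct 27, 1690: 23 days.
Total: 4863 days.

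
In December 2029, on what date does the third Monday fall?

December 1, 2029 is a Saturday.
The first Monday is therefore December 3 (2 days later).
The third Monday is 3 + 2×7 = December 17.

December 17, 2029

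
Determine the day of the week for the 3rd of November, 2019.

January 1, 2019 is a Tuesday.
Jan 1, 2019 → Feb 1, 2019: 31 days (January has 31).
Feb 1, 2019 → Mar 1, 2019: 28 days (February has 28).
Mar 1, 2019 → Apr 1, 2019: 31 days (March has 31).
Apr 1, 2019 → May 1, 2019: 30 days (April has 30).
May 1, 2019 → Jun 1, 2019: 31 days (May has 31).
Jun 1, 2019 → Jul 1, 2019: 30 days (June has 30).
Jul 1, 2019 → Aug 1, 2019: 31 days (July has 31).
Aug 1, 2019 → Sep 1, 2019: 31 days (August has 31).
Sep 1, 2019 → Oct 1, 2019: 30 days (September has 30).
Oct 1, 2019 → Nov 1, 2019: 31 days (October has 31).
Nov 1, 2019 → Nov 3, 2019: 2 days.
Total: 306 days.
306 mod 7 = 5, so Tuesday + 5 = Sunday.

Sunday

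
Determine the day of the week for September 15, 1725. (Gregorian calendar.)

Doomsday rule: the anchor day for the 1700s is Sunday. For year 25: 25÷12 = 2 r 1, and 1÷4 = 0, so 2+1+0 = 3.
Sunday + 3 ≡ Wednesday — that's 1725's doomsday.
In September the doomsday date is Sep 5.
Sep 15 is 10 days after Sep 5; 10 mod 7 = 3, so Wednesday + 3 = Saturday.

Saturday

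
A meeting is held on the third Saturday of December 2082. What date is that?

December 19, 2082

December 1, 2082 is a Tuesday.
The first Saturday is therefore December 5 (4 days later).
The third Saturday is 5 + 2×7 = December 19.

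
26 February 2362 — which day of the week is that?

Monday

Doomsday rule: the anchor day for the 2300s is Wednesday. For year 62: 62÷12 = 5 r 2, and 2÷4 = 0, so 5+2+0 = 7.
Wednesday + 7 ≡ Wednesday — that's 2362's doomsday.
In February the doomsday date is Feb 28 (2362 is not a leap year).
Feb 26 is 2 days before Feb 28; 2 mod 7 = 2, so Wednesday − 2 = Monday.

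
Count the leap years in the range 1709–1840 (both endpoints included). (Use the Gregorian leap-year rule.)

32

Multiples of 4 in [1709,1840]: 33.
Of those, multiples of 100: 1 (not leap unless ÷400).
Multiples of 400: 0.
Leap years = 33 − 1 + 0 = 32.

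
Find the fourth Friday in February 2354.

February 1, 2354 is a Monday.
The first Friday is therefore February 5 (4 days later).
The fourth Friday is 5 + 3×7 = February 26.

February 26, 2354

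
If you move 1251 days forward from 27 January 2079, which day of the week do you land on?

First find the weekday of Jan 27, 2079. Doomsday rule: the anchor day for the 2000s is Tuesday. For year 79: 79÷12 = 6 r 7, and 7÷4 = 1, so 6+7+1 = 14.
Tuesday + 14 ≡ Tuesday — that's 2079's doomsday.
In January the doomsday date is Jan 3 (2079 is not a leap year).
Jan 27 is 24 days after Jan 3; 24 mod 7 = 3, so Tuesday + 3 = Friday.
1251 mod 7 = 5, so 1251 days after a Friday is Friday + 5 = Wednesday.

Wednesday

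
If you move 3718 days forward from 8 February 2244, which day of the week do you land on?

Friday

Feb 8, 2244 is a Thursday.
3718 mod 7 = 1, so 3718 days after a Thursday is Thursday + 1 = Friday.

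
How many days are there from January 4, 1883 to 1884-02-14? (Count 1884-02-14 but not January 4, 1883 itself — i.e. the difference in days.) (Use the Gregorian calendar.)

406

Jan 4, 1883 → Jan 4, 1884: 365 days.
Jan 4, 1884 → Feb 4, 1884: 31 days (January has 31).
Feb 4, 1884 → Feb 14, 1884: 10 days.
Total: 406 days.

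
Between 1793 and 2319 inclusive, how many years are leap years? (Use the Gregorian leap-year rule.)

126

Multiples of 4 in [1793,2319]: 131.
Of those, multiples of 100: 6 (not leap unless ÷400).
Multiples of 400: 1.
Leap years = 131 − 6 + 1 = 126.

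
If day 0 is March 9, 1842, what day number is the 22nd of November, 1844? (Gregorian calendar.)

989

Mar 9, 1842 → Mar 9, 1843: 365 days.
Mar 9, 1843 → Mar 9, 1844: 366 days (Feb 29, 1844 is in that span).
Mar 9, 1844 → Apr 9, 1844: 31 days (March has 31).
Apr 9, 1844 → May 9, 1844: 30 days (April has 30).
May 9, 1844 → Jun 9, 1844: 31 days (May has 31).
Jun 9, 1844 → Jul 9, 1844: 30 days (June has 30).
Jul 9, 1844 → Aug 9, 1844: 31 days (July has 31).
Aug 9, 1844 → Sep 9, 1844: 31 days (August has 31).
Sep 9, 1844 → Oct 9, 1844: 30 days (September has 30).
Oct 9, 1844 → Nov 9, 1844: 31 days (October has 31).
Nov 9, 1844 → Nov 22, 1844: 13 days.
Total: 989 days.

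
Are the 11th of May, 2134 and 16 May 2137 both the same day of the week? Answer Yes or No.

From May 11, 2134 to May 16, 2137 is 1101 days.
1101 mod 7 = 2, so they are different weekdays.
(May 11, 2134 is a Tuesday; May 16, 2137 is a Thursday.)

No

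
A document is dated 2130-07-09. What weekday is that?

Doomsday rule: the anchor day for the 2100s is Sunday. For year 30: 30÷12 = 2 r 6, and 6÷4 = 1, so 2+6+1 = 9.
Sunday + 9 ≡ Tuesday — that's 2130's doomsday.
In July the doomsday date is Jul 11.
Jul 9 is 2 days before Jul 11; 2 mod 7 = 2, so Tuesday − 2 = Sunday.

Sunday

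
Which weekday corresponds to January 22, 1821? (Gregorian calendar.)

Doomsday rule: the anchor day for the 1800s is Friday. For year 21: 21÷12 = 1 r 9, and 9÷4 = 2, so 1+9+2 = 12.
Friday + 12 ≡ Wednesday — that's 1821's doomsday.
In January the doomsday date is Jan 3 (1821 is not a leap year).
Jan 22 is 19 days after Jan 3; 19 mod 7 = 5, so Wednesday + 5 = Monday.

Monday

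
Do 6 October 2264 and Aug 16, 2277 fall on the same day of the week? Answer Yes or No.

From Oct 6, 2264 to Aug 16, 2277 is 4697 days.
4697 mod 7 = 0, so they are the same weekday.
(Oct 6, 2264 is a Thursday; Aug 16, 2277 is a Thursday.)

Yes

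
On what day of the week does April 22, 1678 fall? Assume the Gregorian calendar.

Friday

Doomsday rule: the anchor day for the 1600s is Tuesday. For year 78: 78÷12 = 6 r 6, and 6÷4 = 1, so 6+6+1 = 13.
Tuesday + 13 ≡ Monday — that's 1678's doomsday.
In April the doomsday date is Apr 4.
Apr 22 is 18 days after Apr 4; 18 mod 7 = 4, so Monday + 4 = Friday.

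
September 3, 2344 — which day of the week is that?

Sunday

Doomsday rule: the anchor day for the 2300s is Wednesday. For year 44: 44÷12 = 3 r 8, and 8÷4 = 2, so 3+8+2 = 13.
Wednesday + 13 ≡ Tuesday — that's 2344's doomsday.
In September the doomsday date is Sep 5.
Sep 3 is 2 days before Sep 5; 2 mod 7 = 2, so Tuesday − 2 = Sunday.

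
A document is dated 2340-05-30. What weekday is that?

Thursday

Doomsday rule: the anchor day for the 2300s is Wednesday. For year 40: 40÷12 = 3 r 4, and 4÷4 = 1, so 3+4+1 = 8.
Wednesday + 8 ≡ Thursday — that's 2340's doomsday.
In May the doomsday date is May 9.
May 30 is 21 days after May 9; 21 mod 7 = 0, so Thursday + 0 = Thursday.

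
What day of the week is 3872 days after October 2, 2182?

First find the weekday of Oct 2, 2182. Doomsday rule: the anchor day for the 2100s is Sunday. For year 82: 82÷12 = 6 r 10, and 10÷4 = 2, so 6+10+2 = 18.
Sunday + 18 ≡ Thursday — that's 2182's doomsday.
In October the doomsday date is Oct 10.
Oct 2 is 8 days before Oct 10; 8 mod 7 = 1, so Thursday − 1 = Wednesday.
3872 mod 7 = 1, so 3872 days after a Wednesday is Wednesday + 1 = Thursday.

Thursday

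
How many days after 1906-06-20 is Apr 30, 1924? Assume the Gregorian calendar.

6524

Jun 20, 1906 → Jun 20, 1907: 365 days.
Jun 20, 1907 → Jun 20, 1908: 366 days (Feb 29, 1908 is in that span).
Jun 20, 1908 → Jun 20, 1909: 365 days.
Jun 20, 1909 → Jun 20, 1910: 365 days.
Jun 20, 1910 → Jun 20, 1911: 365 days.
Jun 20, 1911 → Jun 20, 1912: 366 days (Feb 29, 1912 is in that span).
Jun 20, 1912 → Jun 20, 1913: 365 days.
Jun 20, 1913 → Jun 20, 1914: 365 days.
Jun 20, 1914 → Jun 20, 1915: 365 days.
Jun 20, 1915 → Jun 20, 1916: 366 days (Feb 29, 1916 is in that span).
Jun 20, 1916 → Jun 20, 1917: 365 days.
Jun 20, 1917 → Jun 20, 1918: 365 days.
Jun 20, 1918 → Jun 20, 1919: 365 days.
Jun 20, 1919 → Jun 20, 1920: 366 days (Feb 29, 1920 is in that span).
Jun 20, 1920 → Jun 20, 1921: 365 days.
Jun 20, 1921 → Jun 20, 1922: 365 days.
Jun 20, 1922 → Jun 20, 1923: 365 days.
Jun 20, 1923 → Jul 20, 1923: 30 days (June has 30).
Jul 20, 1923 → Aug 20, 1923: 31 days (July has 31).
Aug 20, 1923 → Sep 20, 1923: 31 days (August has 31).
Sep 20, 1923 → Oct 20, 1923: 30 days (September has 30).
Oct 20, 1923 → Nov 20, 1923: 31 days (October has 31).
Nov 20, 1923 → Dec 20, 1923: 30 days (November has 30).
Dec 20, 1923 → Jan 20, 1924: 31 days (December has 31).
Jan 20, 1924 → Feb 20, 1924: 31 days (January has 31).
Feb 20, 1924 → Mar 20, 1924: 29 days (February has 29).
Mar 20, 1924 → Apr 20, 1924: 31 days (March has 31).
Apr 20, 1924 → Apr 30, 1924: 10 days.
Total: 6524 days.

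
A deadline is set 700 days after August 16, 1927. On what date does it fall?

July 16, 1929

+366 (one year; includes Feb 29, 1928) → Aug 16, 1928 (334 left).
Aug has 31 days: +16 → Sep 1, 1928 (318 left).
Sep has 30 days: +30 → Oct 1, 1928 (288 left).
Oct has 31 days: +31 → Nov 1, 1928 (257 left).
Nov has 30 days: +30 → Dec 1, 1928 (227 left).
Dec has 31 days: +31 → Jan 1, 1929 (196 left).
Jan has 31 days: +31 → Feb 1, 1929 (165 left).
Feb has 28 days: +28 → Mar 1, 1929 (137 left).
Mar has 31 days: +31 → Apr 1, 1929 (106 left).
Apr has 30 days: +30 → May 1, 1929 (76 left).
May has 31 days: +31 → Jun 1, 1929 (45 left).
Jun has 30 days: +30 → Jul 1, 1929 (15 left).
+15 → Jul 16, 1929.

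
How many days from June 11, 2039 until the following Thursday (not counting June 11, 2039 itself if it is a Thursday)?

5

Jun 11, 2039 is a Saturday.
From Saturday to the next Thursday is 5 days.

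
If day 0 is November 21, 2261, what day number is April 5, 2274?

4518

Nov 21, 2261 → Nov 21, 2262: 365 days.
Nov 21, 2262 → Nov 21, 2263: 365 days.
Nov 21, 2263 → Nov 21, 2264: 366 days (Feb 29, 2264 is in that span).
Nov 21, 2264 → Nov 21, 2265: 365 days.
Nov 21, 2265 → Nov 21, 2266: 365 days.
Nov 21, 2266 → Nov 21, 2267: 365 days.
Nov 21, 2267 → Nov 21, 2268: 366 days (Feb 29, 2268 is in that span).
Nov 21, 2268 → Nov 21, 2269: 365 days.
Nov 21, 2269 → Nov 21, 2270: 365 days.
Nov 21, 2270 → Nov 21, 2271: 365 days.
Nov 21, 2271 → Nov 21, 2272: 366 days (Feb 29, 2272 is in that span).
Nov 21, 2272 → Nov 21, 2273: 365 days.
Nov 21, 2273 → Dec 21, 2273: 30 days (November has 30).
Dec 21, 2273 → Jan 21, 2274: 31 days (December has 31).
Jan 21, 2274 → Feb 21, 2274: 31 days (January has 31).
Feb 21, 2274 → Mar 21, 2274: 28 days (February has 28).
Mar 21, 2274 → Apr 5, 2274: 15 days.
Total: 4518 days.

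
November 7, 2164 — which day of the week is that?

Wednesday

Doomsday rule: the anchor day for the 2100s is Sunday. For year 64: 64÷12 = 5 r 4, and 4÷4 = 1, so 5+4+1 = 10.
Sunday + 10 ≡ Wednesday — that's 2164's doomsday.
In November the doomsday date is Nov 7.
Nov 7 is the doomsday itself: Wednesday.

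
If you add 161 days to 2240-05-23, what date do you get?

May has 31 days: +9 → Jun 1, 2240 (152 left).
Jun has 30 days: +30 → Jul 1, 2240 (122 left).
Jul has 31 days: +31 → Aug 1, 2240 (91 left).
Aug has 31 days: +31 → Sep 1, 2240 (60 left).
Sep has 30 days: +30 → Oct 1, 2240 (30 left).
+30 → Oct 31, 2240.

October 31, 2240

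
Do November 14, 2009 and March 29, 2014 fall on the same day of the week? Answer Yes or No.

From Nov 14, 2009 to Mar 29, 2014 is 1596 days.
1596 mod 7 = 0, so they are the same weekday.
(Nov 14, 2009 is a Saturday; Mar 29, 2014 is a Saturday.)

Yes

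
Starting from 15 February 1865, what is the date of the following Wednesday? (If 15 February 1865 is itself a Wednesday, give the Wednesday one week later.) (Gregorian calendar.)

February 22, 1865

Feb 15, 1865 is a Wednesday.
From Wednesday to the next Wednesday is 7 days.
Feb 15, 1865 + 7 = Feb 22, 1865.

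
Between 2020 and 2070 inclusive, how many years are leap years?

13

Multiples of 4 in [2020,2070]: 13.
Of those, multiples of 100: 0 (not leap unless ÷400).
Multiples of 400: 0.
Leap years = 13 − 0 + 0 = 13.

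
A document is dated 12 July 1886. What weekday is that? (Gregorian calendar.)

Monday

Doomsday rule: the anchor day for the 1800s is Friday. For year 86: 86÷12 = 7 r 2, and 2÷4 = 0, so 7+2+0 = 9.
Friday + 9 ≡ Sunday — that's 1886's doomsday.
In July the doomsday date is Jul 11.
Jul 12 is 1 day after Jul 11; 1 mod 7 = 1, so Sunday + 1 = Monday.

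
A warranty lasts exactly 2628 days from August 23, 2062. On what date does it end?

+365 (one year) → Aug 23, 2063 (2263 left).
+366 (one year; includes Feb 29, 2064) → Aug 23, 2064 (1897 left).
+365 (one year) → Aug 23, 2065 (1532 left).
+365 (one year) → Aug 23, 2066 (1167 left).
+365 (one year) → Aug 23, 2067 (802 left).
+366 (one year; includes Feb 29, 2068) → Aug 23, 2068 (436 left).
+365 (one year) → Aug 23, 2069 (71 left).
Aug has 31 days: +9 → Sep 1, 2069 (62 left).
Sep has 30 days: +30 → Oct 1, 2069 (32 left).
Oct has 31 days: +31 → Nov 1, 2069 (1 left).
+1 → Nov 2, 2069.

November 2, 2069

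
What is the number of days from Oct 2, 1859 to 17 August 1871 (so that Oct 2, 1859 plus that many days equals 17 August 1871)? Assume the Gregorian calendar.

4337

Oct 2, 1859 → Oct 2, 1860: 366 days (Feb 29, 1860 is in that span).
Oct 2, 1860 → Oct 2, 1861: 365 days.
Oct 2, 1861 → Oct 2, 1862: 365 days.
Oct 2, 1862 → Oct 2, 1863: 365 days.
Oct 2, 1863 → Oct 2, 1864: 366 days (Feb 29, 1864 is in that span).
Oct 2, 1864 → Oct 2, 1865: 365 days.
Oct 2, 1865 → Oct 2, 1866: 365 days.
Oct 2, 1866 → Oct 2, 1867: 365 days.
Oct 2, 1867 → Oct 2, 1868: 366 days (Feb 29, 1868 is in that span).
Oct 2, 1868 → Oct 2, 1869: 365 days.
Oct 2, 1869 → Oct 2, 1870: 365 days.
Oct 2, 1870 → Nov 2, 1870: 31 days (October has 31).
Nov 2, 1870 → Dec 2, 1870: 30 days (November has 30).
Dec 2, 1870 → Jan 2, 1871: 31 days (December has 31).
Jan 2, 1871 → Feb 2, 1871: 31 days (January has 31).
Feb 2, 1871 → Mar 2, 1871: 28 days (February has 28).
Mar 2, 1871 → Apr 2, 1871: 31 days (March has 31).
Apr 2, 1871 → May 2, 1871: 30 days (April has 30).
May 2, 1871 → Jun 2, 1871: 31 days (May has 31).
Jun 2, 1871 → Jul 2, 1871: 30 days (June has 30).
Jul 2, 1871 → Aug 2, 1871: 31 days (July has 31).
Aug 2, 1871 → Aug 17, 1871: 15 days.
Total: 4337 days.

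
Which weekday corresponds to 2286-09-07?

Doomsday rule: the anchor day for the 2200s is Friday. For year 86: 86÷12 = 7 r 2, and 2÷4 = 0, so 7+2+0 = 9.
Friday + 9 ≡ Sunday — that's 2286's doomsday.
In September the doomsday date is Sep 5.
Sep 7 is 2 days after Sep 5; 2 mod 7 = 2, so Sunday + 2 = Tuesday.

Tuesday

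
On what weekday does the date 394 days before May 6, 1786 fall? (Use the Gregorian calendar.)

May 6, 1786 is a Saturday.
394 mod 7 = 2, so 394 days before a Saturday is Saturday − 2 = Thursday.

Thursday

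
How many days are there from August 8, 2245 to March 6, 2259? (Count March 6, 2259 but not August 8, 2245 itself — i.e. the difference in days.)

4958

Aug 8, 2245 → Aug 8, 2246: 365 days.
Aug 8, 2246 → Aug 8, 2247: 365 days.
Aug 8, 2247 → Aug 8, 2248: 366 days (Feb 29, 2248 is in that span).
Aug 8, 2248 → Aug 8, 2249: 365 days.
Aug 8, 2249 → Aug 8, 2250: 365 days.
Aug 8, 2250 → Aug 8, 2251: 365 days.
Aug 8, 2251 → Aug 8, 2252: 366 days (Feb 29, 2252 is in that span).
Aug 8, 2252 → Aug 8, 2253: 365 days.
Aug 8, 2253 → Aug 8, 2254: 365 days.
Aug 8, 2254 → Aug 8, 2255: 365 days.
Aug 8, 2255 → Aug 8, 2256: 366 days (Feb 29, 2256 is in that span).
Aug 8, 2256 → Aug 8, 2257: 365 days.
Aug 8, 2257 → Aug 8, 2258: 365 days.
Aug 8, 2258 → Sep 8, 2258: 31 days (August has 31).
Sep 8, 2258 → Oct 8, 2258: 30 days (September has 30).
Oct 8, 2258 → Nov 8, 2258: 31 days (October has 31).
Nov 8, 2258 → Dec 8, 2258: 30 days (November has 30).
Dec 8, 2258 → Jan 8, 2259: 31 days (December has 31).
Jan 8, 2259 → Feb 8, 2259: 31 days (January has 31).
Feb 8, 2259 → Mar 6, 2259: 26 days.
Total: 4958 days.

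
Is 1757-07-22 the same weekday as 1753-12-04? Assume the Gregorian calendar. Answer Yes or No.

From Dec 4, 1753 to Jul 22, 1757 is 1326 days.
1326 mod 7 = 3, so they are different weekdays.
(Dec 4, 1753 is a Tuesday; Jul 22, 1757 is a Friday.)

No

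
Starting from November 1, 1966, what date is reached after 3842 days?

May 9, 1977

+365 (one year) → Nov 1, 1967 (3477 left).
+366 (one year; includes Feb 29, 1968) → Nov 1, 1968 (3111 left).
+365 (one year) → Nov 1, 1969 (2746 left).
+365 (one year) → Nov 1, 1970 (2381 left).
+365 (one year) → Nov 1, 1971 (2016 left).
+366 (one year; includes Feb 29, 1972) → Nov 1, 1972 (1650 left).
+365 (one year) → Nov 1, 1973 (1285 left).
+365 (one year) → Nov 1, 1974 (920 left).
+365 (one year) → Nov 1, 1975 (555 left).
+366 (one year; includes Feb 29, 1976) → Nov 1, 1976 (189 left).
Nov has 30 days: +30 → Dec 1, 1976 (159 left).
Dec has 31 days: +31 → Jan 1, 1977 (128 left).
Jan has 31 days: +31 → Feb 1, 1977 (97 left).
Feb has 28 days: +28 → Mar 1, 1977 (69 left).
Mar has 31 days: +31 → Apr 1, 1977 (38 left).
Apr has 30 days: +30 → May 1, 1977 (8 left).
+8 → May 9, 1977.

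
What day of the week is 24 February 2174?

Doomsday rule: the anchor day for the 2100s is Sunday. For year 74: 74÷12 = 6 r 2, and 2÷4 = 0, so 6+2+0 = 8.
Sunday + 8 ≡ Monday — that's 2174's doomsday.
In February the doomsday date is Feb 28 (2174 is not a leap year).
Feb 24 is 4 days before Feb 28; 4 mod 7 = 4, so Monday − 4 = Thursday.

Thursday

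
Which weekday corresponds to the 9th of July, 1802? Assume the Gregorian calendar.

Friday

Doomsday rule: the anchor day for the 1800s is Friday. For year 02: 2÷12 = 0 r 2, and 2÷4 = 0, so 0+2+0 = 2.
Friday + 2 ≡ Sunday — that's 1802's doomsday.
In July the doomsday date is Jul 11.
Jul 9 is 2 days before Jul 11; 2 mod 7 = 2, so Sunday − 2 = Friday.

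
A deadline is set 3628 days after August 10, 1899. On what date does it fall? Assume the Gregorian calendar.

+365 (one year) → Aug 10, 1900 (3263 left).
+365 (one year) → Aug 10, 1901 (2898 left).
+365 (one year) → Aug 10, 1902 (2533 left).
+365 (one year) → Aug 10, 1903 (2168 left).
+366 (one year; includes Feb 29, 1904) → Aug 10, 1904 (1802 left).
+365 (one year) → Aug 10, 1905 (1437 left).
+365 (one year) → Aug 10, 1906 (1072 left).
+365 (one year) → Aug 10, 1907 (707 left).
+366 (one year; includes Feb 29, 1908) → Aug 10, 1908 (341 left).
Aug has 31 days: +22 → Sep 1, 1908 (319 left).
Sep has 30 days: +30 → Oct 1, 1908 (289 left).
Oct has 31 days: +31 → Nov 1, 1908 (258 left).
Nov has 30 days: +30 → Dec 1, 1908 (228 left).
Dec has 31 days: +31 → Jan 1, 1909 (197 left).
Jan has 31 days: +31 → Feb 1, 1909 (166 left).
Feb has 28 days: +28 → Mar 1, 1909 (138 left).
Mar has 31 days: +31 → Apr 1, 1909 (107 left).
Apr has 30 days: +30 → May 1, 1909 (77 left).
May has 31 days: +31 → Jun 1, 1909 (46 left).
Jun has 30 days: +30 → Jul 1, 1909 (16 left).
+16 → Jul 17, 1909.

July 17, 1909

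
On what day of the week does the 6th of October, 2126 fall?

Sunday

Doomsday rule: the anchor day for the 2100s is Sunday. For year 26: 26÷12 = 2 r 2, and 2÷4 = 0, so 2+2+0 = 4.
Sunday + 4 ≡ Thursday — that's 2126's doomsday.
In October the doomsday date is Oct 10.
Oct 6 is 4 days before Oct 10; 4 mod 7 = 4, so Thursday − 4 = Sunday.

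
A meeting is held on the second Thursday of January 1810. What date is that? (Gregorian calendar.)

January 1, 1810 is a Monday.
The first Thursday is therefore January 4 (3 days later).
The second Thursday is 4 + 1×7 = January 11.

January 11, 1810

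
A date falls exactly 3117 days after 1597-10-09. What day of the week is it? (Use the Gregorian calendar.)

Saturday

Oct 9, 1597 is a Thursday.
3117 mod 7 = 2, so 3117 days after a Thursday is Thursday + 2 = Saturday.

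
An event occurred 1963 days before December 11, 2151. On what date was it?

−365 (one year) → Dec 11, 2150 (1598 left).
−365 (one year) → Dec 11, 2149 (1233 left).
−365 (one year) → Dec 11, 2148 (868 left).
−366 (one year; includes Feb 29, 2148) → Dec 11, 2147 (502 left).
−365 (one year) → Dec 11, 2146 (137 left).
−11 → Nov 30, 2146 (end of Nov, 30 days; 126 left).
−30 → Oct 31, 2146 (end of Oct, 31 days; 96 left).
−31 → Sep 30, 2146 (end of Sep, 30 days; 65 left).
−30 → Aug 31, 2146 (end of Aug, 31 days; 35 left).
−31 → Jul 31, 2146 (end of Jul, 31 days; 4 left).
−4 → Jul 27, 2146.

July 27, 2146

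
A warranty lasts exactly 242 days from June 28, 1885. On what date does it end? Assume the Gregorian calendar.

February 25, 1886

Jun has 30 days: +3 → Jul 1, 1885 (239 left).
Jul has 31 days: +31 → Aug 1, 1885 (208 left).
Aug has 31 days: +31 → Sep 1, 1885 (177 left).
Sep has 30 days: +30 → Oct 1, 1885 (147 left).
Oct has 31 days: +31 → Nov 1, 1885 (116 left).
Nov has 30 days: +30 → Dec 1, 1885 (86 left).
Dec has 31 days: +31 → Jan 1, 1886 (55 left).
Jan has 31 days: +31 → Feb 1, 1886 (24 left).
+24 → Feb 25, 1886.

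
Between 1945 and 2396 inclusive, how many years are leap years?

110

Multiples of 4 in [1945,2396]: 113.
Of those, multiples of 100: 4 (not leap unless ÷400).
Multiples of 400: 1.
Leap years = 113 − 4 + 1 = 110.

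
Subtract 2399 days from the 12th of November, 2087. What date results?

April 18, 2081

−365 (one year) → Nov 12, 2086 (2034 left).
−365 (one year) → Nov 12, 2085 (1669 left).
−365 (one year) → Nov 12, 2084 (1304 left).
−366 (one year; includes Feb 29, 2084) → Nov 12, 2083 (938 left).
−365 (one year) → Nov 12, 2082 (573 left).
−365 (one year) → Nov 12, 2081 (208 left).
−12 → Oct 31, 2081 (end of Oct, 31 days; 196 left).
−31 → Sep 30, 2081 (end of Sep, 30 days; 165 left).
−30 → Aug 31, 2081 (end of Aug, 31 days; 135 left).
−31 → Jul 31, 2081 (end of Jul, 31 days; 104 left).
−31 → Jun 30, 2081 (end of Jun, 30 days; 73 left).
−30 → May 31, 2081 (end of May, 31 days; 43 left).
−31 → Apr 30, 2081 (end of Apr, 30 days; 12 left).
−12 → Apr 18, 2081.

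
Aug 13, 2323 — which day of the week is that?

Doomsday rule: the anchor day for the 2300s is Wednesday. For year 23: 23÷12 = 1 r 11, and 11÷4 = 2, so 1+11+2 = 14.
Wednesday + 14 ≡ Wednesday — that's 2323's doomsday.
In August the doomsday date is Aug 8.
Aug 13 is 5 days after Aug 8; 5 mod 7 = 5, so Wednesday + 5 = Monday.

Monday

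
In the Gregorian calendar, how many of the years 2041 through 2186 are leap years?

Multiples of 4 in [2041,2186]: 36.
Of those, multiples of 100: 1 (not leap unless ÷400).
Multiples of 400: 0.
Leap years = 36 − 1 + 0 = 35.

35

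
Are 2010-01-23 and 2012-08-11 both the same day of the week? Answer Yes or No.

From Jan 23, 2010 to Aug 11, 2012 is 931 days.
931 mod 7 = 0, so they are the same weekday.
(Jan 23, 2010 is a Saturday; Aug 11, 2012 is a Saturday.)

Yes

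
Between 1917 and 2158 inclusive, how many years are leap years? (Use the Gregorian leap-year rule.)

59

Multiples of 4 in [1917,2158]: 60.
Of those, multiples of 100: 2 (not leap unless ÷400).
Multiples of 400: 1.
Leap years = 60 − 2 + 1 = 59.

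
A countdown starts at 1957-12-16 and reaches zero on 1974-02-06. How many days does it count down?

5896

Dec 16, 1957 → Dec 16, 1958: 365 days.
Dec 16, 1958 → Dec 16, 1959: 365 days.
Dec 16, 1959 → Dec 16, 1960: 366 days (Feb 29, 1960 is in that span).
Dec 16, 1960 → Dec 16, 1961: 365 days.
Dec 16, 1961 → Dec 16, 1962: 365 days.
Dec 16, 1962 → Dec 16, 1963: 365 days.
Dec 16, 1963 → Dec 16, 1964: 366 days (Feb 29, 1964 is in that span).
Dec 16, 1964 → Dec 16, 1965: 365 days.
Dec 16, 1965 → Dec 16, 1966: 365 days.
Dec 16, 1966 → Dec 16, 1967: 365 days.
Dec 16, 1967 → Dec 16, 1968: 366 days (Feb 29, 1968 is in that span).
Dec 16, 1968 → Dec 16, 1969: 365 days.
Dec 16, 1969 → Dec 16, 1970: 365 days.
Dec 16, 1970 → Dec 16, 1971: 365 days.
Dec 16, 1971 → Dec 16, 1972: 366 days (Feb 29, 1972 is in that span).
Dec 16, 1972 → Dec 16, 1973: 365 days.
Dec 16, 1973 → Jan 16, 1974: 31 days (December has 31).
Jan 16, 1974 → Feb 6, 1974: 21 days.
Total: 5896 days.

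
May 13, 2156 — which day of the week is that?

Thursday

Doomsday rule: the anchor day for the 2100s is Sunday. For year 56: 56÷12 = 4 r 8, and 8÷4 = 2, so 4+8+2 = 14.
Sunday + 14 ≡ Sunday — that's 2156's doomsday.
In May the doomsday date is May 9.
May 13 is 4 days after May 9; 4 mod 7 = 4, so Sunday + 4 = Thursday.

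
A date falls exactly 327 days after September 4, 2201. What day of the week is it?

First find the weekday of Sep 4, 2201. Doomsday rule: the anchor day for the 2200s is Friday. For year 01: 1÷12 = 0 r 1, and 1÷4 = 0, so 0+1+0 = 1.
Friday + 1 ≡ Saturday — that's 2201's doomsday.
In September the doomsday date is Sep 5.
Sep 4 is 1 day before Sep 5; 1 mod 7 = 1, so Saturday − 1 = Friday.
327 mod 7 = 5, so 327 days after a Friday is Friday + 5 = Wednesday.

Wednesday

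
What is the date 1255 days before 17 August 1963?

March 10, 1960

−365 (one year) → Aug 17, 1962 (890 left).
−365 (one year) → Aug 17, 1961 (525 left).
−365 (one year) → Aug 17, 1960 (160 left).
−17 → Jul 31, 1960 (end of Jul, 31 days; 143 left).
−31 → Jun 30, 1960 (end of Jun, 30 days; 112 left).
−30 → May 31, 1960 (end of May, 31 days; 82 left).
−31 → Apr 30, 1960 (end of Apr, 30 days; 51 left).
−30 → Mar 31, 1960 (end of Mar, 31 days; 21 left).
−21 → Mar 10, 1960.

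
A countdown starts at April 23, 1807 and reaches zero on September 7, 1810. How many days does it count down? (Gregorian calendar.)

1233

Apr 23, 1807 → Apr 23, 1808: 366 days (Feb 29, 1808 is in that span).
Apr 23, 1808 → Apr 23, 1809: 365 days.
Apr 23, 1809 → Apr 23, 1810: 365 days.
Apr 23, 1810 → May 23, 1810: 30 days (April has 30).
May 23, 1810 → Jun 23, 1810: 31 days (May has 31).
Jun 23, 1810 → Jul 23, 1810: 30 days (June has 30).
Jul 23, 1810 → Aug 23, 1810: 31 days (July has 31).
Aug 23, 1810 → Sep 7, 1810: 15 days.
Total: 1233 days.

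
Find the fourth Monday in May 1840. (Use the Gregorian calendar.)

May 25, 1840

May 1, 1840 is a Friday.
The first Monday is therefore May 4 (3 days later).
The fourth Monday is 4 + 3×7 = May 25.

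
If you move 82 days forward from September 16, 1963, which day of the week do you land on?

Sep 16, 1963 is a Monday.
82 mod 7 = 5, so 82 days after a Monday is Monday + 5 = Saturday.

Saturday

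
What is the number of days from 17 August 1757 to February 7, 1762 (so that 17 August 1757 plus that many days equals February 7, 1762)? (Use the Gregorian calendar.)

1635

Aug 17, 1757 → Aug 17, 1758: 365 days.
Aug 17, 1758 → Aug 17, 1759: 365 days.
Aug 17, 1759 → Aug 17, 1760: 366 days (Feb 29, 1760 is in that span).
Aug 17, 1760 → Aug 17, 1761: 365 days.
Aug 17, 1761 → Sep 17, 1761: 31 days (August has 31).
Sep 17, 1761 → Oct 17, 1761: 30 days (September has 30).
Oct 17, 1761 → Nov 17, 1761: 31 days (October has 31).
Nov 17, 1761 → Dec 17, 1761: 30 days (November has 30).
Dec 17, 1761 → Jan 17, 1762: 31 days (December has 31).
Jan 17, 1762 → Feb 7, 1762: 21 days.
Total: 1635 days.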